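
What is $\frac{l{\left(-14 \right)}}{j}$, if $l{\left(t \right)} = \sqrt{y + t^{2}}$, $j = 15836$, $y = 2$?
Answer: $\frac{3 \sqrt{22}}{15836} \approx 0.00088856$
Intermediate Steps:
$l{\left(t \right)} = \sqrt{2 + t^{2}}$
$\frac{l{\left(-14 \right)}}{j} = \frac{\sqrt{2 + \left(-14\right)^{2}}}{15836} = \sqrt{2 + 196} \cdot \frac{1}{15836} = \sqrt{198} \cdot \frac{1}{15836} = 3 \sqrt{22} \cdot \frac{1}{15836} = \frac{3 \sqrt{22}}{15836}$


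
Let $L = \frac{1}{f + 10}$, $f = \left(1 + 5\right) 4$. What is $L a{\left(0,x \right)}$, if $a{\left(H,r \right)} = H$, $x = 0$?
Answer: $0$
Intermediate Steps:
$f = 24$ ($f = 6 \cdot 4 = 24$)
$L = \frac{1}{34}$ ($L = \frac{1}{24 + 10} = \frac{1}{34} \approx 0.029412$)
$L a{\left(0,x \right)} = \frac{1}{34} \cdot 0 = 0$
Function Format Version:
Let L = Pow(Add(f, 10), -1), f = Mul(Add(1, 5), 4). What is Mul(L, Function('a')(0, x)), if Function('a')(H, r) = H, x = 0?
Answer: 0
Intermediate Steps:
f = 24 (f = Mul(6, 4) = 24)
L = Rational(1, 34) (L = Pow(Add(24, 10), -1) = Pow(34, -1) = Rational(1, 34) ≈ 0.029412)
Mul(L, Function('a')(0, x)) = Mul(Rational(1, 34), 0) = 0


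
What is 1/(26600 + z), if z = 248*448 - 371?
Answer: 1/137333 ≈ 7.2816e-6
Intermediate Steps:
z = 110733 (z = 111104 - 371 = 110733)
1/(26600 + z) = 1/(26600 + 110733) = 1/137333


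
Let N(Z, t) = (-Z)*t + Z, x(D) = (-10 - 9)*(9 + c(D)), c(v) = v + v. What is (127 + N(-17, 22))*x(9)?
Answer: -248292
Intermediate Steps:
c(v) = 2*v
x(D) = -171 - 38*D (x(D) = (-10 - 9)*(9 + 2*D) = -19*(9 + 2*D) = -171 - 38*D)
N(Z, t) = Z - Z*t (N(Z, t) = -Z*t + Z = Z - Z*t)
(127 + N(-17, 22))*x(9) = (127 - 17*(1 - 1*22))*(-171 - 38*9) = (127 - 17*(1 - 22))*(-171 - 342) = (127 - 17*(-21))*(-513) = (127 + 357)*(-513) = 484*(-513) = -248292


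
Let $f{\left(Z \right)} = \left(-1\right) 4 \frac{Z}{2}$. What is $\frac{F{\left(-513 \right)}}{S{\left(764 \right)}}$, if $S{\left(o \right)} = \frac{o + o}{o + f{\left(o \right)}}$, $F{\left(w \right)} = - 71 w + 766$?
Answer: $- \frac{37189}{2} \approx -18595.0$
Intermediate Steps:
$F{\left(w \right)} = 766 - 71 w$
$f{\left(Z \right)} = - 2 Z$ ($f{\left(Z \right)} = - 4 Z \frac{1}{2} = - 4 \frac{Z}{2} = - 2 Z$)
$S{\left(o \right)} = -2$ ($S{\left(o \right)} = \frac{o + o}{o - 2 o} = \frac{2 o}{\left(-1\right) o} = 2 o \left(- \frac{1}{o}\right) = -2$)
$\frac{F{\left(-513 \right)}}{S{\left(764 \right)}} = \frac{766 - -36423}{-2} = \left(766 + 36423\right) \left(- \frac{1}{2}\right) = 37189 \left(- \frac{1}{2}\right) = - \frac{37189}{2}$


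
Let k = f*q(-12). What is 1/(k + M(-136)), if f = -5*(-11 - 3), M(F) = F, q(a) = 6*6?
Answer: 1/2384 ≈ 0.00041946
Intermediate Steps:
q(a) = 36
f = 70 (f = -5*(-14) = 70)
k = 2520 (k = 70*36 = 2520)
1/(k + M(-136)) = 1/(2520 - 136) = 1/2384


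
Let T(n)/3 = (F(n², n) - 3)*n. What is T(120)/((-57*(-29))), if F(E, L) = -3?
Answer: -720/551 ≈ -1.3067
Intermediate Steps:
T(n) = -18*n (T(n) = 3*((-3 - 3)*n) = 3*(-6*n) = -18*n)
T(120)/((-57*(-29))) = (-18*120)/((-57*(-29))) = -2160/1653 = -2160*1/1653 = -720/551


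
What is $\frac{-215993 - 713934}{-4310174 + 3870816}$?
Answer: $\frac{929927}{439358} \approx 2.1166$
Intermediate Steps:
$\frac{-215993 - 713934}{-4310174 + 3870816} = - \frac{929927}{-439358} = \left(-929927\right) \left(- \frac{1}{439358}\right) = \frac{929927}{439358}$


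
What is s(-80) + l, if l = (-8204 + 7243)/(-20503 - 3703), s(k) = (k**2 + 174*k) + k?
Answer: -183964639/24206 ≈ -7600.0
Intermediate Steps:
s(k) = k**2 + 175*k
l = 961/24206 (l = -961/(-24206) = -961*(-1/24206) = 961/24206 ≈ 0.039701)
s(-80) + l = -80*(175 - 80) + 961/24206 = -80*95 + 961/24206 = -7600 + 961/24206 = -183964639/24206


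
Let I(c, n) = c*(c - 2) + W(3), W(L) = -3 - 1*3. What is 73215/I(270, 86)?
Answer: 24405/24118 ≈ 1.0119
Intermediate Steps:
W(L) = -6 (W(L) = -3 - 3 = -6)
I(c, n) = -6 + c*(-2 + c) (I(c, n) = c*(c - 2) - 6 = c*(-2 + c) - 6 = -6 + c*(-2 + c))
73215/I(270, 86) = 73215/(-6 + 270**2 - 2*270) = 73215/(-6 + 72900 - 540) = 73215/72354 = 73215*(1/72354) = 24405/24118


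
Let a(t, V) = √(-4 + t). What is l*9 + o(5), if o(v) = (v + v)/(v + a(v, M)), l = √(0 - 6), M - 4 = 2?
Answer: 5/3 + 9*I*√6 ≈ 1.6667 + 22.045*I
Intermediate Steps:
M = 6 (M = 4 + 2 = 6)
l = I*√6 (l = √(-6) = I*√6 ≈ 2.4495*I)
o(v) = 2*v/(v + √(-4 + v)) (o(v) = (v + v)/(v + √(-4 + v)) = (2*v)/(v + √(-4 + v)) = 2*v/(v + √(-4 + v)))
l*9 + o(5) = (I*√6)*9 + 2*5/(5 + √(-4 + 5)) = 9*I*√6 + 2*5/(5 + √1) = 9*I*√6 + 2*5/(5 + 1) = 9*I*√6 + 2*5/6 = 9*I*√6 + 2*5*(⅙) = 9*I*√6 + 5/3 = 5/3 + 9*I*√6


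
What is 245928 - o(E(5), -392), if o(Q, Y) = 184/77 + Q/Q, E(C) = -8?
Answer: 18936195/77 ≈ 2.4592e+5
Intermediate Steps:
o(Q, Y) = 261/77 (o(Q, Y) = 184*(1/77) + 1 = 184/77 + 1 = 261/77)
245928 - o(E(5), -392) = 245928 - 1*261/77 = 245928 - 261/77 = 18936195/77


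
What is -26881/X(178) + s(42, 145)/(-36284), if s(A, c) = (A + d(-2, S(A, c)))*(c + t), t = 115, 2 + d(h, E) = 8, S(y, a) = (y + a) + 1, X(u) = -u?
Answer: 243282191/1614638 ≈ 150.67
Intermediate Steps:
S(y, a) = 1 + a + y (S(y, a) = (a + y) + 1 = 1 + a + y)
d(h, E) = 6 (d(h, E) = -2 + 8 = 6)
s(A, c) = (6 + A)*(115 + c) (s(A, c) = (A + 6)*(c + 115) = (6 + A)*(115 + c))
-26881/X(178) + s(42, 145)/(-36284) = -26881/((-1*178)) + (690 + 6*145 + 115*42 + 42*145)/(-36284) = -26881/(-178) + (690 + 870 + 4830 + 6090)*(-1/36284) = -26881*(-1/178) + 12480*(-1/36284) = 26881/178 - 3120/9071 = 243282191/1614638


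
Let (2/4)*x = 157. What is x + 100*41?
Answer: 4414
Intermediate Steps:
x = 314 (x = 2*157 = 314)
x + 100*41 = 314 + 100*41 = 314 + 4100 = 4414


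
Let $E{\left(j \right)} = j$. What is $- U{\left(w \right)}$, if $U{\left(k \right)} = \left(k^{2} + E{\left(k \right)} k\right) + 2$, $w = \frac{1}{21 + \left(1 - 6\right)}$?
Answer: $- \frac{257}{128} \approx -2.0078$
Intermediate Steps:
$w = \frac{1}{16}$ ($w = \frac{1}{21 - 5} = \frac{1}{16} \approx 0.0625$)
$U{\left(k \right)} = 2 + 2 k^{2}$ ($U{\left(k \right)} = \left(k^{2} + k k\right) + 2 = \left(k^{2} + k^{2}\right) + 2 = 2 k^{2} + 2 = 2 + 2 k^{2}$)
$- U{\left(w \right)} = - (2 + \frac{2}{256}) = - (2 + 2 \cdot \frac{1}{256}) = - (2 + \frac{1}{128}) = \left(-1\right) \frac{257}{128} = - \frac{257}{128}$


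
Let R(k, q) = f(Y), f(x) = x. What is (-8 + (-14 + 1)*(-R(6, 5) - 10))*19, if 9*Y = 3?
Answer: 7201/3 ≈ 2400.3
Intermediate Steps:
Y = ⅓ (Y = (⅑)*3 = ⅓ ≈ 0.33333)
R(k, q) = ⅓
(-8 + (-14 + 1)*(-R(6, 5) - 10))*19 = (-8 + (-14 + 1)*(-1*⅓ - 10))*19 = (-8 - 13*(-⅓ - 10))*19 = (-8 - 13*(-31/3))*19 = (-8 + 403/3)*19 = (379/3)*19 = 7201/3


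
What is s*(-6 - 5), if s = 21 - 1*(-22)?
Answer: -473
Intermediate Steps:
s = 43 (s = 21 + 22 = 43)
s*(-6 - 5) = 43*(-6 - 5) = 43*(-11) = -473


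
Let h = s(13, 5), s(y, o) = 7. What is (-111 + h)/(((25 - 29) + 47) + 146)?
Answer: -104/189 ≈ -0.55026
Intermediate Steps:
h = 7
(-111 + h)/(((25 - 29) + 47) + 146) = (-111 + 7)/(((25 - 29) + 47) + 146) = -104/((-4 + 47) + 146) = -104/(43 + 146) = -104/189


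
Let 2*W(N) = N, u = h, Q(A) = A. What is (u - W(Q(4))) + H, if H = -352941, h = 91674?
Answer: -261269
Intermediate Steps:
u = 91674
W(N) = N/2
(u - W(Q(4))) + H = (91674 - 4/2) - 352941 = (91674 - 1*2) - 352941 = (91674 - 2) - 352941 = 91672 - 352941 = -261269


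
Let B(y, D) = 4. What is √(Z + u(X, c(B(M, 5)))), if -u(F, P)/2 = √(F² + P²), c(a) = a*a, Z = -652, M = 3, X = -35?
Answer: √(-652 - 2*√1481) ≈ 26.999*I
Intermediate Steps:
c(a) = a²
u(F, P) = -2*√(F² + P²)
√(Z + u(X, c(B(M, 5)))) = √(-652 - 2*√((-35)² + (4²)²)) = √(-652 - 2*√(1225 + 16²)) = √(-652 - 2*√(1225 + 256)) = √(-652 - 2*√1481)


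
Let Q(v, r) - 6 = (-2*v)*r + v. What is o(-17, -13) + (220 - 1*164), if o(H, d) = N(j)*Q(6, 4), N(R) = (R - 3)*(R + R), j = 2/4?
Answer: 146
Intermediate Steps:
Q(v, r) = 6 + v - 2*r*v (Q(v, r) = 6 + ((-2*v)*r + v) = 6 + (-2*r*v + v) = 6 + (v - 2*r*v) = 6 + v - 2*r*v)
j = 1/2 (j = 2*(1/4) = 1/2 ≈ 0.50000)
N(R) = 2*R*(-3 + R) (N(R) = (-3 + R)*(2*R) = 2*R*(-3 + R))
o(H, d) = 90 (o(H, d) = (2*(1/2)*(-3 + 1/2))*(6 + 6 - 2*4*6) = (2*(1/2)*(-5/2))*(6 + 6 - 48) = -5/2*(-36) = 90)
o(-17, -13) + (220 - 1*164) = 90 + (220 - 1*164) = 90 + (220 - 164) = 90 + 56 = 146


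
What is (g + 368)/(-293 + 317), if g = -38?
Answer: 55/4 ≈ 13.750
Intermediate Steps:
(g + 368)/(-293 + 317) = (-38 + 368)/(-293 + 317) = 330/24 = 330*(1/24) = 55/4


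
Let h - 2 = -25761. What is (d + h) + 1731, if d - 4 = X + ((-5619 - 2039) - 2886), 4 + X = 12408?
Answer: -22164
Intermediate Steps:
X = 12404 (X = -4 + 12408 = 12404)
d = 1864 (d = 4 + (12404 + ((-5619 - 2039) - 2886)) = 4 + (12404 + (-7658 - 2886)) = 4 + (12404 - 10544) = 4 + 1860 = 1864)
h = -25759 (h = 2 - 25761 = -25759)
(d + h) + 1731 = (1864 - 25759) + 1731 = -23895 + 1731 = -22164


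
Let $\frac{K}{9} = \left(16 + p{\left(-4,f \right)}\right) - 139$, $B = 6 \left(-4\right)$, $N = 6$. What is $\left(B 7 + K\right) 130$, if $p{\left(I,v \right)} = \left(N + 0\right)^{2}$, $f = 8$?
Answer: $-123630$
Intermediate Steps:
$B = -24$
$p{\left(I,v \right)} = 36$ ($p{\left(I,v \right)} = \left(6 + 0\right)^{2} = 6^{2} = 36$)
$K = -783$ ($K = 9 \left(\left(16 + 36\right) - 139\right) = 9 \left(52 - 139\right) = 9 \left(-87\right) = -783$)
$\left(B 7 + K\right) 130 = \left(\left(-24\right) 7 - 783\right) 130 = \left(-168 - 783\right) 130 = \left(-951\right) 130 = -123630$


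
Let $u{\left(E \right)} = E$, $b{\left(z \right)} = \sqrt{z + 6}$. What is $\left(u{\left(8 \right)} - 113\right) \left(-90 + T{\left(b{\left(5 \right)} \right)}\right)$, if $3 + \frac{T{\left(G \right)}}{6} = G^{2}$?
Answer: $4410$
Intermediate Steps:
$b{\left(z \right)} = \sqrt{6 + z}$
$T{\left(G \right)} = -18 + 6 G^{2}$
$\left(u{\left(8 \right)} - 113\right) \left(-90 + T{\left(b{\left(5 \right)} \right)}\right) = \left(8 - 113\right) \left(-90 - \left(18 - 6 \left(\sqrt{6 + 5}\right)^{2}\right)\right) = - 105 \left(-90 - \left(18 - 6 \left(\sqrt{11}\right)^{2}\right)\right) = - 105 \left(-90 + \left(-18 + 6 \cdot 11\right)\right) = - 105 \left(-90 + \left(-18 + 66\right)\right) = - 105 \left(-90 + 48\right) = \left(-105\right) \left(-42\right) = 4410$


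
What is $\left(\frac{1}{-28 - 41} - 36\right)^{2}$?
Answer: $\frac{6175225}{4761} \approx 1297.0$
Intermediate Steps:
$\left(\frac{1}{-28 - 41} - 36\right)^{2} = \left(\frac{1}{-69} - 36\right)^{2} = \left(- \frac{1}{69} - 36\right)^{2} = \left(- \frac{2485}{69}\right)^{2} = \frac{6175225}{4761}$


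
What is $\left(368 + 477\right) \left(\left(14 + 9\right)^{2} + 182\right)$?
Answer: $600795$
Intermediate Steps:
$\left(368 + 477\right) \left(\left(14 + 9\right)^{2} + 182\right) = 845 \left(23^{2} + 182\right) = 845 \left(529 + 182\right) = 845 \cdot 711 = 600795$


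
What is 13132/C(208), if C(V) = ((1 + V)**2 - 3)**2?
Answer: 3283/476941921 ≈ 6.8834e-6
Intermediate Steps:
C(V) = (-3 + (1 + V)**2)**2
13132/C(208) = 13132/((-3 + (1 + 208)**2)**2) = 13132/((-3 + 209**2)**2) = 13132/((-3 + 43681)**2) = 13132/(43678**2) = 13132/1907767684 = 13132*(1/1907767684) = 3283/476941921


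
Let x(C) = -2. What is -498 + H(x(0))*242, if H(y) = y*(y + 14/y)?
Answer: 3858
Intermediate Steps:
-498 + H(x(0))*242 = -498 + (14 + (-2)²)*242 = -498 + (14 + 4)*242 = -498 + 18*242 = -498 + 4356 = 3858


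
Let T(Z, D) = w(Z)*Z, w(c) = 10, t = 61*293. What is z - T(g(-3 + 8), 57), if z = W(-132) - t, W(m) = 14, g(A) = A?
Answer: -17909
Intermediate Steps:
t = 17873
T(Z, D) = 10*Z
z = -17859 (z = 14 - 1*17873 = 14 - 17873 = -17859)
z - T(g(-3 + 8), 57) = -17859 - 10*(-3 + 8) = -17859 - 10*5 = -17859 - 1*50 = -17859 - 50 = -17909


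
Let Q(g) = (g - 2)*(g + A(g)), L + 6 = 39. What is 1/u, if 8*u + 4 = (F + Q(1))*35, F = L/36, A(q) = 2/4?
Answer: -96/293 ≈ -0.32764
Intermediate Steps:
L = 33 (L = -6 + 39 = 33)
A(q) = ½ (A(q) = 2*(¼) = ½)
Q(g) = (½ + g)*(-2 + g) (Q(g) = (g - 2)*(g + ½) = (-2 + g)*(½ + g) = (½ + g)*(-2 + g))
F = 11/12 (F = 33/36 = 33*(1/36) = 11/12 ≈ 0.91667)
u = -293/96 (u = -½ + ((11/12 + (-1 + 1² - 3/2*1))*35)/8 = -½ + ((11/12 + (-1 + 1 - 3/2))*35)/8 = -½ + ((11/12 - 3/2)*35)/8 = -½ + (-7/12*35)/8 = -½ + (⅛)*(-245/12) = -½ - 245/96 = -293/96 ≈ -3.0521)
1/u = 1/(-293/96) = -96/293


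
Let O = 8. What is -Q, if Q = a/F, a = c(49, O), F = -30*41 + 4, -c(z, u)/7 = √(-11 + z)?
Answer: -7*√38/1226 ≈ -0.035196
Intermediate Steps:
c(z, u) = -7*√(-11 + z)
F = -1226 (F = -1230 + 4 = -1226)
a = -7*√38 (a = -7*√(-11 + 49) = -7*√38 ≈ -43.151)
Q = 7*√38/1226 (Q = -7*√38/(-1226) = -7*√38*(-1/1226) = 7*√38/1226 ≈ 0.035196)
-Q = -7*√38/1226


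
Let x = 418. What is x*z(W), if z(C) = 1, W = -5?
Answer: 418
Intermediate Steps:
x*z(W) = 418*1 = 418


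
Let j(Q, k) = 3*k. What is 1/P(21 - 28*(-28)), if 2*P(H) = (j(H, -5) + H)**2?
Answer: 1/312050 ≈ 3.2046e-6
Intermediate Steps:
P(H) = (-15 + H)**2/2 (P(H) = (3*(-5) + H)**2/2 = (-15 + H)**2/2)
1/P(21 - 28*(-28)) = 1/((-15 + (21 - 28*(-28)))**2/2) = 1/((-15 + (21 + 784))**2/2) = 1/((-15 + 805)**2/2) = 1/((1/2)*790**2) = 1/((1/2)*624100) = 1/312050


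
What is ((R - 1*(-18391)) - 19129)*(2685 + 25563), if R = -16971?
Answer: -500243832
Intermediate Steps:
((R - 1*(-18391)) - 19129)*(2685 + 25563) = ((-16971 - 1*(-18391)) - 19129)*(2685 + 25563) = ((-16971 + 18391) - 19129)*28248 = (1420 - 19129)*28248 = -17709*28248 = -500243832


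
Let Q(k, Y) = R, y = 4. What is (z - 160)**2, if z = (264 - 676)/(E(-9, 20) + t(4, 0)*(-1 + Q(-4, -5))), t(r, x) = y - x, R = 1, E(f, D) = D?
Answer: 815409/25 ≈ 32616.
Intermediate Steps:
t(r, x) = 4 - x
Q(k, Y) = 1
z = -103/5 (z = (264 - 676)/(20 + (4 - 1*0)*(-1 + 1)) = -412/(20 + (4 + 0)*0) = -412/(20 + 4*0) = -412/(20 + 0) = -412/20 = -412*1/20 = -103/5 ≈ -20.600)
(z - 160)**2 = (-103/5 - 160)**2 = (-903/5)**2 = 815409/25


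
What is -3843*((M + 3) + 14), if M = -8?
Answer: -34587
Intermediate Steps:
-3843*((M + 3) + 14) = -3843*((-8 + 3) + 14) = -3843*(-5 + 14) = -34587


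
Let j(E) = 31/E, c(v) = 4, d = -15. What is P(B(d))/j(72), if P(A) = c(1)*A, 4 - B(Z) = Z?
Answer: 5472/31 ≈ 176.52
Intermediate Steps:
B(Z) = 4 - Z
P(A) = 4*A
P(B(d))/j(72) = (4*(4 - 1*(-15)))/((31/72)) = (4*(4 + 15))/((31*(1/72))) = (4*19)/(31/72) = 76*(72/31) = 5472/31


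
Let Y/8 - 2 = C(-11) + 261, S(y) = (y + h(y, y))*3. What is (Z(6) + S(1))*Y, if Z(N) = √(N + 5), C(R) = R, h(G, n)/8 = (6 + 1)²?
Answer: 2376864 + 2016*√11 ≈ 2.3836e+6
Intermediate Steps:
h(G, n) = 392 (h(G, n) = 8*(6 + 1)² = 8*7² = 8*49 = 392)
S(y) = 1176 + 3*y (S(y) = (y + 392)*3 = (392 + y)*3 = 1176 + 3*y)
Z(N) = √(5 + N)
Y = 2016 (Y = 16 + 8*(-11 + 261) = 16 + 8*250 = 16 + 2000 = 2016)
(Z(6) + S(1))*Y = (√(5 + 6) + (1176 + 3*1))*2016 = (√11 + (1176 + 3))*2016 = (√11 + 1179)*2016 = (1179 + √11)*2016 = 2376864 + 2016*√11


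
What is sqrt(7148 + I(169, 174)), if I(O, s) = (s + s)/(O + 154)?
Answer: 4*sqrt(46616006)/323 ≈ 84.552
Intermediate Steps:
I(O, s) = 2*s/(154 + O) (I(O, s) = (2*s)/(154 + O) = 2*s/(154 + O))
sqrt(7148 + I(169, 174)) = sqrt(7148 + 2*174/(154 + 169)) = sqrt(7148 + 2*174/323) = sqrt(7148 + 2*174*(1/323)) = sqrt(7148 + 348/323) = sqrt(2309152/323) = 4*sqrt(46616006)/323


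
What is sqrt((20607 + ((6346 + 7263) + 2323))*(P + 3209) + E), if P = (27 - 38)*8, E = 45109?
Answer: 272*sqrt(1542) ≈ 10681.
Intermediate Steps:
P = -88 (P = -11*8 = -88)
sqrt((20607 + ((6346 + 7263) + 2323))*(P + 3209) + E) = sqrt((20607 + ((6346 + 7263) + 2323))*(-88 + 3209) + 45109) = sqrt((20607 + (13609 + 2323))*3121 + 45109) = sqrt((20607 + 15932)*3121 + 45109) = sqrt(36539*3121 + 45109) = sqrt(114038219 + 45109) = sqrt(114083328) = 272*sqrt(1542)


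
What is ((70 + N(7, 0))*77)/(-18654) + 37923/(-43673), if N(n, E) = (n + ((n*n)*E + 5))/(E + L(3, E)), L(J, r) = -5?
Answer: -2336855854/2036690355 ≈ -1.1474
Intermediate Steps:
N(n, E) = (5 + n + E*n²)/(-5 + E) (N(n, E) = (n + ((n*n)*E + 5))/(E - 5) = (n + (n²*E + 5))/(-5 + E) = (n + (E*n² + 5))/(-5 + E) = (n + (5 + E*n²))/(-5 + E) = (5 + n + E*n²)/(-5 + E))
((70 + N(7, 0))*77)/(-18654) + 37923/(-43673) = ((70 + (5 + 7 + 0*7²)/(-5 + 0))*77)/(-18654) + 37923/(-43673) = ((70 + (5 + 7 + 0*49)/(-5))*77)*(-1/18654) + 37923*(-1/43673) = ((70 - (5 + 7 + 0)/5)*77)*(-1/18654) - 37923/43673 = ((70 - ⅕*12)*77)*(-1/18654) - 37923/43673 = ((70 - 12/5)*77)*(-1/18654) - 37923/43673 = ((338/5)*77)*(-1/18654) - 37923/43673 = (26026/5)*(-1/18654) - 37923/43673 = -13013/46635 - 37923/43673 = -2336855854/2036690355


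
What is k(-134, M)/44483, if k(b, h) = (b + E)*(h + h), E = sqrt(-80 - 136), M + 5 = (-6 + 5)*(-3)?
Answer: 536/44483 - 24*I*sqrt(6)/44483 ≈ 0.01205 - 0.0013216*I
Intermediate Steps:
M = -2 (M = -5 + (-6 + 5)*(-3) = -5 - 1*(-3) = -5 + 3 = -2)
E = 6*I*sqrt(6) (E = sqrt(-216) = 6*I*sqrt(6) ≈ 14.697*I)
k(b, h) = 2*h*(b + 6*I*sqrt(6)) (k(b, h) = (b + 6*I*sqrt(6))*(h + h) = (b + 6*I*sqrt(6))*(2*h) = 2*h*(b + 6*I*sqrt(6)))
k(-134, M)/44483 = (2*(-2)*(-134 + 6*I*sqrt(6)))/44483 = (536 - 24*I*sqrt(6))*(1/44483) = 536/44483 - 24*I*sqrt(6)/44483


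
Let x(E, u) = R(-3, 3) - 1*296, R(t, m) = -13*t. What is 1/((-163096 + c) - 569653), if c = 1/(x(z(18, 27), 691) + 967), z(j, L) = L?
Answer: -710/520251789 ≈ -1.3647e-6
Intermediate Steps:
x(E, u) = -257 (x(E, u) = -13*(-3) - 1*296 = 39 - 296 = -257)
c = 1/710 (c = 1/(-257 + 967) = 1/710 ≈ 0.0014085)
1/((-163096 + c) - 569653) = 1/((-163096 + 1/710) - 569653) = 1/(-115798159/710 - 569653) = 1/(-520251789/710) = -710/520251789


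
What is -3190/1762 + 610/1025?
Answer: -219493/180605 ≈ -1.2153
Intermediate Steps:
-3190/1762 + 610/1025 = -3190*1/1762 + 610*(1/1025) = -1595/881 + 122/205 = -219493/180605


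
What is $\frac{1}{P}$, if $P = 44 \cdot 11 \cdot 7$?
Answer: $\frac{1}{3388} \approx 0.00029516$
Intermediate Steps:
$P = 3388$ ($P = 484 \cdot 7 = 3388$)
$\frac{1}{P} = \frac{1}{3388}$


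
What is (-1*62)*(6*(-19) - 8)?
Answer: 7564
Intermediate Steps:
(-1*62)*(6*(-19) - 8) = -62*(-114 - 8) = -62*(-122) = 7564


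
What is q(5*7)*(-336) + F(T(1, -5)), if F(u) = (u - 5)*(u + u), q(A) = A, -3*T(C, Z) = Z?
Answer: -105940/9 ≈ -11771.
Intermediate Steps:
T(C, Z) = -Z/3
F(u) = 2*u*(-5 + u) (F(u) = (-5 + u)*(2*u) = 2*u*(-5 + u))
q(5*7)*(-336) + F(T(1, -5)) = (5*7)*(-336) + 2*(-1/3*(-5))*(-5 - 1/3*(-5)) = 35*(-336) + 2*(5/3)*(-5 + 5/3) = -11760 + 2*(5/3)*(-10/3) = -11760 - 100/9 = -105940/9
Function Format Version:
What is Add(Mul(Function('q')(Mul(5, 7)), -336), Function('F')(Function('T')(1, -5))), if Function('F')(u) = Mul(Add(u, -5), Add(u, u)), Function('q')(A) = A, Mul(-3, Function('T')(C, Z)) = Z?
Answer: Rational(-105940, 9) ≈ -11771.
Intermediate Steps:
Function('T')(C, Z) = Mul(Rational(-1, 3), Z)
Function('F')(u) = Mul(2, u, Add(-5, u)) (Function('F')(u) = Mul(Add(-5, u), Mul(2, u)) = Mul(2, u, Add(-5, u)))
Add(Mul(Function('q')(Mul(5, 7)), -336), Function('F')(Function('T')(1, -5))) = Add(Mul(Mul(5, 7), -336), Mul(2, Mul(Rational(-1, 3), -5), Add(-5, Mul(Rational(-1, 3), -5)))) = Add(Mul(35, -336), Mul(2, Rational(5, 3), Add(-5, Rational(5, 3)))) = Add(-11760, Mul(2, Rational(5, 3), Rational(-10, 3))) = Add(-11760, Rational(-100, 9)) = Rational(-105940, 9)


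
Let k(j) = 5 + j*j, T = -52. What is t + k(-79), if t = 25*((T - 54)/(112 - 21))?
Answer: 565736/91 ≈ 6216.9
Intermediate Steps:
k(j) = 5 + j**2
t = -2650/91 (t = 25*((-52 - 54)/(112 - 21)) = 25*(-106/91) = -2650/91 ≈ -29.121)
t + k(-79) = -2650/91 + (5 + (-79)**2) = -2650/91 + (5 + 6241) = -2650/91 + 6246 = 565736/91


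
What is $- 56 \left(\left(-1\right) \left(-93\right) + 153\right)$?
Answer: $-13776$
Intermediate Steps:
$- 56 \left(\left(-1\right) \left(-93\right) + 153\right) = - 56 \left(93 + 153\right) = \left(-56\right) 246 = -13776$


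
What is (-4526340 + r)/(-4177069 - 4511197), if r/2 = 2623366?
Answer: -360196/4344133 ≈ -0.082916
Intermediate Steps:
r = 5246732 (r = 2*2623366 = 5246732)
(-4526340 + r)/(-4177069 - 4511197) = (-4526340 + 5246732)/(-4177069 - 4511197) = 720392/(-8688266) = 720392*(-1/8688266) = -360196/4344133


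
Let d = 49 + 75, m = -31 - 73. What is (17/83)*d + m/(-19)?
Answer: 48684/1577 ≈ 30.871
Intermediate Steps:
m = -104
d = 124
(17/83)*d + m/(-19) = (17/83)*124 - 104/(-19) = (17*(1/83))*124 - 104*(-1/19) = (17/83)*124 + 104/19 = 2108/83 + 104/19 = 48684/1577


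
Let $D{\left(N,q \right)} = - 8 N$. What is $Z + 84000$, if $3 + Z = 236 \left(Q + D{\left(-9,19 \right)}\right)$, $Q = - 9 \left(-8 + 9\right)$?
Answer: $98865$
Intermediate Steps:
$Q = -9$ ($Q = \left(-9\right) 1 = -9$)
$Z = 14865$ ($Z = -3 + 236 \left(-9 - -72\right) = -3 + 236 \left(-9 + 72\right) = -3 + 236 \cdot 63 = -3 + 14868 = 14865$)
$Z + 84000 = 14865 + 84000 = 98865$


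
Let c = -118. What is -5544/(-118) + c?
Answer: -4190/59 ≈ -71.017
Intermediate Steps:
-5544/(-118) + c = -5544/(-118) - 118 = -5544*(-1)/118 - 118 = -42*(-66/59) - 118 = 2772/59 - 118 = -4190/59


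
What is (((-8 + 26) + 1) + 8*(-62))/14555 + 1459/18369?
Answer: 12473732/267360795 ≈ 0.046655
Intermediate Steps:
(((-8 + 26) + 1) + 8*(-62))/14555 + 1459/18369 = ((18 + 1) - 496)*(1/14555) + 1459*(1/18369) = (19 - 496)*(1/14555) + 1459/18369 = -477*1/14555 + 1459/18369 = -477/14555 + 1459/18369 = 12473732/267360795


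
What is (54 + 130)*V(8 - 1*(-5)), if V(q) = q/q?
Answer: 184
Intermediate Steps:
V(q) = 1
(54 + 130)*V(8 - 1*(-5)) = (54 + 130)*1 = 184*1 = 184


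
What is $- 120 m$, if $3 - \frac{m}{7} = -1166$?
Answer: $-981960$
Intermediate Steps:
$m = 8183$ ($m = 21 - -8162 = 21 + 8162 = 8183$)
$- 120 m = \left(-120\right) 8183 = -981960$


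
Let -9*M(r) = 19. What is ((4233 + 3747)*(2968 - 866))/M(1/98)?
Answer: -7945560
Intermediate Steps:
M(r) = -19/9 (M(r) = -1/9*19 = -19/9)
((4233 + 3747)*(2968 - 866))/M(1/98) = ((4233 + 3747)*(2968 - 866))/(-19/9) = (7980*2102)*(-9/19) = 16773960*(-9/19) = -7945560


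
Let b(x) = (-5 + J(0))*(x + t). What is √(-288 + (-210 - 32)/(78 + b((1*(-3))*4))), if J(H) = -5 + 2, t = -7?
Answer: I*√3822715/115 ≈ 17.002*I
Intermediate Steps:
J(H) = -3
b(x) = 56 - 8*x (b(x) = (-5 - 3)*(x - 7) = -8*(-7 + x) = 56 - 8*x)
√(-288 + (-210 - 32)/(78 + b((1*(-3))*4))) = √(-288 + (-210 - 32)/(78 + (56 - 8*1*(-3)*4))) = √(-288 - 242/(78 + (56 - (-24)*4))) = √(-288 - 242/(78 + (56 - 8*(-12)))) = √(-288 - 242/(78 + (56 + 96))) = √(-288 - 242/(78 + 152)) = √(-288 - 242/230) = √(-288 - 242*1/230) = √(-288 - 121/115) = √(-33241/115) = I*√3822715/115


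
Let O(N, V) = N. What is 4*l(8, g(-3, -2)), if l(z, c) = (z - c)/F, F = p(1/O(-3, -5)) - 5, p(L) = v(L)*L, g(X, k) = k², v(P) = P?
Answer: -36/11 ≈ -3.2727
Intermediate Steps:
p(L) = L² (p(L) = L*L = L²)
F = -44/9 (F = (1/(-3))² - 5 = (-⅓)² - 5 = ⅑ - 5 = -44/9 ≈ -4.8889)
l(z, c) = -9*z/44 + 9*c/44 (l(z, c) = (z - c)/(-44/9) = (z - c)*(-9/44) = -9*z/44 + 9*c/44)
4*l(8, g(-3, -2)) = 4*(-9/44*8 + (9/44)*(-2)²) = 4*(-18/11 + (9/44)*4) = 4*(-18/11 + 9/11) = 4*(-9/11) = -36/11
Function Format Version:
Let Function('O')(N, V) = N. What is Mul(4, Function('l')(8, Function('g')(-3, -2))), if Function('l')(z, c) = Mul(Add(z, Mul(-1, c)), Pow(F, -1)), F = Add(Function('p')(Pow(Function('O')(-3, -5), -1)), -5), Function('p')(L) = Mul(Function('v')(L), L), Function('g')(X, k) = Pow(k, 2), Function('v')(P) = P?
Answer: Rational(-36, 11) ≈ -3.2727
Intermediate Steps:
Function('p')(L) = Pow(L, 2) (Function('p')(L) = Mul(L, L) = Pow(L, 2))
F = Rational(-44, 9) (F = Add(Pow(Pow(-3, -1), 2), -5) = Add(Pow(Rational(-1, 3), 2), -5) = Add(Rational(1, 9), -5) = Rational(-44, 9) ≈ -4.8889)
Function('l')(z, c) = Add(Mul(Rational(-9, 44), z), Mul(Rational(9, 44), c)) (Function('l')(z, c) = Mul(Add(z, Mul(-1, c)), Pow(Rational(-44, 9), -1)) = Mul(Add(z, Mul(-1, c)), Rational(-9, 44)) = Add(Mul(Rational(-9, 44), z), Mul(Rational(9, 44), c)))
Mul(4, Function('l')(8, Function('g')(-3, -2))) = Mul(4, Add(Mul(Rational(-9, 44), 8), Mul(Rational(9, 44), Pow(-2, 2)))) = Mul(4, Add(Rational(-18, 11), Mul(Rational(9, 44), 4))) = Mul(4, Add(Rational(-18, 11), Rational(9, 11))) = Mul(4, Rational(-9, 11)) = Rational(-36, 11)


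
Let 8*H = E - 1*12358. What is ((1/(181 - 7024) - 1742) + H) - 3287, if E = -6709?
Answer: -405783065/54744 ≈ -7412.4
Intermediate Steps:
H = -19067/8 (H = (-6709 - 1*12358)/8 = (-6709 - 12358)/8 = (⅛)*(-19067) = -19067/8 ≈ -2383.4)
((1/(181 - 7024) - 1742) + H) - 3287 = ((1/(181 - 7024) - 1742) - 19067/8) - 3287 = ((1/(-6843) - 1742) - 19067/8) - 3287 = ((-1/6843 - 1742) - 19067/8) - 3287 = (-11920507/6843 - 19067/8) - 3287 = -225839537/54744 - 3287 = -405783065/54744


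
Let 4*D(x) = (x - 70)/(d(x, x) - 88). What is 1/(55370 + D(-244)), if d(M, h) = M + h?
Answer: 1152/63786397 ≈ 1.8060e-5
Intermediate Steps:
D(x) = (-70 + x)/(4*(-88 + 2*x)) (D(x) = ((x - 70)/((x + x) - 88))/4 = ((-70 + x)/(2*x - 88))/4 = ((-70 + x)/(-88 + 2*x))/4 = (-70 + x)/(4*(-88 + 2*x)))
1/(55370 + D(-244)) = 1/(55370 + (-70 - 244)/(8*(-44 - 244))) = 1/(55370 + (⅛)*(-314)/(-288)) = 1/(55370 + (⅛)*(-1/288)*(-314)) = 1/(55370 + 157/1152) = 1/(63786397/1152) = 1152/63786397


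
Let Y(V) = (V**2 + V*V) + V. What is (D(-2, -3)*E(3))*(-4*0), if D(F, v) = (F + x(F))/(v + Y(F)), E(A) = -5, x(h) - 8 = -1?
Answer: 0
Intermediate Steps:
x(h) = 7 (x(h) = 8 - 1 = 7)
Y(V) = V + 2*V**2 (Y(V) = (V**2 + V**2) + V = 2*V**2 + V = V + 2*V**2)
D(F, v) = (7 + F)/(v + F*(1 + 2*F)) (D(F, v) = (F + 7)/(v + F*(1 + 2*F)) = (7 + F)/(v + F*(1 + 2*F)))
(D(-2, -3)*E(3))*(-4*0) = (((7 - 2)/(-3 - 2*(1 + 2*(-2))))*(-5))*(-4*0) = ((5/(-3 - 2*(1 - 4)))*(-5))*0 = ((5/(-3 - 2*(-3)))*(-5))*0 = ((5/(-3 + 6))*(-5))*0 = ((5/3)*(-5))*0 = -25/3*0 = 0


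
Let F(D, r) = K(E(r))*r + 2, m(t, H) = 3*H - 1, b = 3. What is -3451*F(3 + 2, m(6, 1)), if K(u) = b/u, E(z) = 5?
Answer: -55216/5 ≈ -11043.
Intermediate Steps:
K(u) = 3/u
m(t, H) = -1 + 3*H
F(D, r) = 2 + 3*r/5 (F(D, r) = (3/5)*r + 2 = (3*(⅕))*r + 2 = 3*r/5 + 2 = 2 + 3*r/5)
-3451*F(3 + 2, m(6, 1)) = -3451*(2 + 3*(-1 + 3*1)/5) = -3451*(2 + 3*(-1 + 3)/5) = -3451*(2 + (⅗)*2) = -3451*(2 + 6/5) = -3451*16/5 = -55216/5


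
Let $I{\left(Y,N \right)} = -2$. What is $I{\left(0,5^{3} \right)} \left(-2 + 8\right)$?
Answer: $-12$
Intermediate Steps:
$I{\left(0,5^{3} \right)} \left(-2 + 8\right) = - 2 \left(-2 + 8\right) = \left(-2\right) 6 = -12$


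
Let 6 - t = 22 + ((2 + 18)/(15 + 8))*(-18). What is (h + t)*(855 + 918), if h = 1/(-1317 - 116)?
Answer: -20366451/32959 ≈ -617.93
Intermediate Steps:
t = -8/23 (t = 6 - (22 + ((2 + 18)/(15 + 8))*(-18)) = 6 - (22 + (20/23)*(-18)) = 6 - (22 - 360/23) = 6 - 1*146/23 = 6 - 146/23 = -8/23 ≈ -0.34783)
h = -1/1433 (h = 1/(-1433) = -1/1433 ≈ -0.00069784)
(h + t)*(855 + 918) = (-1/1433 - 8/23)*(855 + 918) = -11487/32959*1773 = -20366451/32959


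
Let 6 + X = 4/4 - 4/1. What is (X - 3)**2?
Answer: 144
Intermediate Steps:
X = -9 (X = -6 + (4/4 - 4/1) = -6 + (4*(1/4) - 4*1) = -6 + (1 - 4) = -6 - 3 = -9)
(X - 3)**2 = (-9 - 3)**2 = (-12)**2 = 144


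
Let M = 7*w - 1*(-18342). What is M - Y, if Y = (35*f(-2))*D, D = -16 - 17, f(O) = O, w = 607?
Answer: 20281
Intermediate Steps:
D = -33
M = 22591 (M = 7*607 - 1*(-18342) = 4249 + 18342 = 22591)
Y = 2310 (Y = (35*(-2))*(-33) = -70*(-33) = 2310)
M - Y = 22591 - 1*2310 = 22591 - 2310 = 20281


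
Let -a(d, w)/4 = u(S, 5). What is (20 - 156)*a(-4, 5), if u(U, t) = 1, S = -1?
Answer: 544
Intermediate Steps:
a(d, w) = -4 (a(d, w) = -4*1 = -4)
(20 - 156)*a(-4, 5) = (20 - 156)*(-4) = -136*(-4) = 544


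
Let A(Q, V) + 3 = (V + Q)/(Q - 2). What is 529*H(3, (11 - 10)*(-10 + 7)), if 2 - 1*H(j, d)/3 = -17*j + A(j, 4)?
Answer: 77763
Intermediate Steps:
A(Q, V) = -3 + (Q + V)/(-2 + Q) (A(Q, V) = -3 + (V + Q)/(Q - 2) = -3 + (Q + V)/(-2 + Q))
H(j, d) = 6 + 51*j - 3*(10 - 2*j)/(-2 + j) (H(j, d) = 6 - 3*(-17*j + (6 + 4 - 2*j)/(-2 + j)) = 6 - 3*(-17*j + (10 - 2*j)/(-2 + j)) = 6 + (51*j - 3*(10 - 2*j)/(-2 + j)) = 6 + 51*j - 3*(10 - 2*j)/(-2 + j))
529*H(3, (11 - 10)*(-10 + 7)) = 529*(3*(-14 - 30*3 + 17*3²)/(-2 + 3)) = 529*(3*(-14 - 90 + 17*9)/1) = 529*(3*1*(-14 - 90 + 153)) = 529*(3*1*49) = 529*147 = 77763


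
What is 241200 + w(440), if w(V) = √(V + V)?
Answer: 241200 + 4*√55 ≈ 2.4123e+5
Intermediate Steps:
w(V) = √2*√V (w(V) = √(2*V) = √2*√V)
241200 + w(440) = 241200 + √2*√440 = 241200 + √2*(2*√110) = 241200 + 4*√55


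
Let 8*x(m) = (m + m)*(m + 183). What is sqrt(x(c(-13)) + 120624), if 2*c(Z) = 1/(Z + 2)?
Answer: sqrt(233524039)/44 ≈ 347.31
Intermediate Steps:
c(Z) = 1/(2*(2 + Z)) (c(Z) = 1/(2*(Z + 2)) = 1/(2*(2 + Z)))
x(m) = m*(183 + m)/4 (x(m) = ((m + m)*(m + 183))/8 = ((2*m)*(183 + m))/8 = (2*m*(183 + m))/8 = m*(183 + m)/4)
sqrt(x(c(-13)) + 120624) = sqrt((1/(2*(2 - 13)))*(183 + 1/(2*(2 - 13)))/4 + 120624) = sqrt(((1/2)/(-11))*(183 + (1/2)/(-11))/4 + 120624) = sqrt(((1/2)*(-1/11))*(183 + (1/2)*(-1/11))/4 + 120624) = sqrt((1/4)*(-1/22)*(183 - 1/22) + 120624) = sqrt((1/4)*(-1/22)*(4025/22) + 120624) = sqrt(-4025/1936 + 120624) = sqrt(233524039/1936) = sqrt(233524039)/44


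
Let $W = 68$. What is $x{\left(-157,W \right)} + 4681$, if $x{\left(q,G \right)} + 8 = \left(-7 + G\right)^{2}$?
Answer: $8394$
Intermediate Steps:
$x{\left(q,G \right)} = -8 + \left(-7 + G\right)^{2}$
$x{\left(-157,W \right)} + 4681 = \left(-8 + \left(-7 + 68\right)^{2}\right) + 4681 = \left(-8 + 61^{2}\right) + 4681 = \left(-8 + 3721\right) + 4681 = 3713 + 4681 = 8394$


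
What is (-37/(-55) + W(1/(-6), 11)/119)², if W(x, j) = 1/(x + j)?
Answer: 131354521/289578289 ≈ 0.45361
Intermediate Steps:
W(x, j) = 1/(j + x)
(-37/(-55) + W(1/(-6), 11)/119)² = (-37/(-55) + 1/((11 + 1/(-6))*119))² = (-37*(-1/55) + (1/119)/(11 - ⅙))² = (37/55 + (1/119)/(65/6))² = (37/55 + (6/65)*(1/119))² = (37/55 + 6/7735)² = (11461/17017)² = 131354521/289578289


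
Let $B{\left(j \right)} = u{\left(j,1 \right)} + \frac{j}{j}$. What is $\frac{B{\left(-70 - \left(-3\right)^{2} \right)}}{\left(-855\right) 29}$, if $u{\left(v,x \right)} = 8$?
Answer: $- \frac{1}{2755} \approx -0.00036298$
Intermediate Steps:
$B{\left(j \right)} = 9$ ($B{\left(j \right)} = 8 + \frac{j}{j} = 8 + 1 = 9$)
$\frac{B{\left(-70 - \left(-3\right)^{2} \right)}}{\left(-855\right) 29} = \frac{9}{\left(-855\right) 29} = \frac{9}{-24795} = 9 \left(- \frac{1}{24795}\right) = - \frac{1}{2755}$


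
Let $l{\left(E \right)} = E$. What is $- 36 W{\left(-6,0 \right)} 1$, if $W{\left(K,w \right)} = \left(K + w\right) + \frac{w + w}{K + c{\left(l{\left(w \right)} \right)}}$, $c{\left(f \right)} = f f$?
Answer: $216$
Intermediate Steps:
$c{\left(f \right)} = f^{2}$
$W{\left(K,w \right)} = K + w + \frac{2 w}{K + w^{2}}$ ($W{\left(K,w \right)} = \left(K + w\right) + \frac{w + w}{K + w^{2}} = \left(K + w\right) + \frac{2 w}{K + w^{2}} = K + w + \frac{2 w}{K + w^{2}}$)
$- 36 W{\left(-6,0 \right)} 1 = - 36 \frac{\left(-6\right)^{2} + 0^{3} + 2 \cdot 0 - 0 - 6 \cdot 0^{2}}{-6 + 0^{2}} \cdot 1 = - 36 \frac{36 + 0 + 0 + 0 - 0}{-6 + 0} \cdot 1 = - 36 \frac{36 + 0 + 0 + 0 + 0}{-6} \cdot 1 = - 36 \left(\left(- \frac{1}{6}\right) 36\right) 1 = \left(-36\right) \left(-6\right) 1 = 216 \cdot 1 = 216$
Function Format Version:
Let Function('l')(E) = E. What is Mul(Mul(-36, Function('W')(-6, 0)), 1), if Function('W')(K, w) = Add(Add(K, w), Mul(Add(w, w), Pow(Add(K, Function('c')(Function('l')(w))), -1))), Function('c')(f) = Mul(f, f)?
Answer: 216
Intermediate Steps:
Function('c')(f) = Pow(f, 2)
Function('W')(K, w) = Add(K, w, Mul(2, w, Pow(Add(K, Pow(w, 2)), -1))) (Function('W')(K, w) = Add(Add(K, w), Mul(Add(w, w), Pow(Add(K, Pow(w, 2)), -1))) = Add(Add(K, w), Mul(Mul(2, w), Pow(Add(K, Pow(w, 2)), -1))) = Add(Add(K, w), Mul(2, w, Pow(Add(K, Pow(w, 2)), -1))) = Add(K, w, Mul(2, w, Pow(Add(K, Pow(w, 2)), -1))))
Mul(Mul(-36, Function('W')(-6, 0)), 1) = Mul(Mul(-36, Mul(Pow(Add(-6, Pow(0, 2)), -1), Add(Pow(-6, 2), Pow(0, 3), Mul(2, 0), Mul(-6, 0), Mul(-6, Pow(0, 2))))), 1) = Mul(Mul(-36, Mul(Pow(Add(-6, 0), -1), Add(36, 0, 0, 0, Mul(-6, 0)))), 1) = Mul(Mul(-36, Mul(Pow(-6, -1), Add(36, 0, 0, 0, 0))), 1) = Mul(Mul(-36, Mul(Rational(-1, 6), 36)), 1) = Mul(Mul(-36, -6), 1) = Mul(216, 1) = 216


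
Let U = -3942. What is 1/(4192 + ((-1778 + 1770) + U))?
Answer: 1/242 ≈ 0.0041322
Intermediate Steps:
1/(4192 + ((-1778 + 1770) + U)) = 1/(4192 + ((-1778 + 1770) - 3942)) = 1/(4192 + (-8 - 3942)) = 1/(4192 - 3950) = 1/242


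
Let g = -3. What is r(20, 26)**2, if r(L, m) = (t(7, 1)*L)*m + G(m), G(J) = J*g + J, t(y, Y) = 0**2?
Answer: 2704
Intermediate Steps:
t(y, Y) = 0
G(J) = -2*J (G(J) = J*(-3) + J = -3*J + J = -2*J)
r(L, m) = -2*m (r(L, m) = (0*L)*m - 2*m = 0*m - 2*m = 0 - 2*m = -2*m)
r(20, 26)**2 = (-2*26)**2 = (-52)**2 = 2704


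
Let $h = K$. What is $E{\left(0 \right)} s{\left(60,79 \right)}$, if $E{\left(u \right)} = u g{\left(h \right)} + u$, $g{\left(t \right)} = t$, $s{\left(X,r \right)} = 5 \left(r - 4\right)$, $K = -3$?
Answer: $0$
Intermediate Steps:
$h = -3$
$s{\left(X,r \right)} = -20 + 5 r$ ($s{\left(X,r \right)} = 5 \left(-4 + r\right) = -20 + 5 r$)
$E{\left(u \right)} = - 2 u$ ($E{\left(u \right)} = u \left(-3\right) + u = - 3 u + u = - 2 u$)
$E{\left(0 \right)} s{\left(60,79 \right)} = \left(-2\right) 0 \left(-20 + 5 \cdot 79\right) = 0 \left(-20 + 395\right) = 0 \cdot 375 = 0$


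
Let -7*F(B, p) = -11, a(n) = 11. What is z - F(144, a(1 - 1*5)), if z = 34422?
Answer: 240943/7 ≈ 34420.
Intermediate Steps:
F(B, p) = 11/7 (F(B, p) = -⅐*(-11) = 11/7)
z - F(144, a(1 - 1*5)) = 34422 - 1*11/7 = 34422 - 11/7 = 240943/7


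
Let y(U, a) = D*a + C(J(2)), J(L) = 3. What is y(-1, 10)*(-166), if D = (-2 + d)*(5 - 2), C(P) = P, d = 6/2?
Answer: -5478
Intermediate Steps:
d = 3 (d = 6*(½) = 3)
D = 3 (D = (-2 + 3)*(5 - 2) = 1*3 = 3)
y(U, a) = 3 + 3*a (y(U, a) = 3*a + 3 = 3 + 3*a)
y(-1, 10)*(-166) = (3 + 3*10)*(-166) = (3 + 30)*(-166) = 33*(-166) = -5478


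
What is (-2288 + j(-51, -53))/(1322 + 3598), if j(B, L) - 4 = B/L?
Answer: -121001/260760 ≈ -0.46403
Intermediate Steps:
j(B, L) = 4 + B/L
(-2288 + j(-51, -53))/(1322 + 3598) = (-2288 + (4 - 51/(-53)))/(1322 + 3598) = (-2288 + (4 - 51*(-1/53)))/4920 = (-2288 + (4 + 51/53))*(1/4920) = (-2288 + 263/53)*(1/4920) = -121001/53*1/4920 = -121001/260760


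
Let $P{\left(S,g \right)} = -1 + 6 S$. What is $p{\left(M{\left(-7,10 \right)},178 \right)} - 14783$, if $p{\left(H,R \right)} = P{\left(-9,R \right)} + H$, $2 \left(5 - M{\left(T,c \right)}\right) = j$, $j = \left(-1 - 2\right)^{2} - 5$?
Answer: $-14835$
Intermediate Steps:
$j = 4$ ($j = \left(-3\right)^{2} - 5 = 9 - 5 = 4$)
$M{\left(T,c \right)} = 3$ ($M{\left(T,c \right)} = 5 - 2 = 3$)
$p{\left(H,R \right)} = -55 + H$ ($p{\left(H,R \right)} = \left(-1 + 6 \left(-9\right)\right) + H = \left(-1 - 54\right) + H = -55 + H$)
$p{\left(M{\left(-7,10 \right)},178 \right)} - 14783 = \left(-55 + 3\right) - 14783 = -52 - 14783 = -14835$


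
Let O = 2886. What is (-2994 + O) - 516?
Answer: -624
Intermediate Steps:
(-2994 + O) - 516 = (-2994 + 2886) - 516 = -108 - 516 = -624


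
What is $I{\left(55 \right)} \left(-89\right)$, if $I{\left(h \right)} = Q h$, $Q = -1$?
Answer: $4895$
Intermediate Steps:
$I{\left(h \right)} = - h$
$I{\left(55 \right)} \left(-89\right) = \left(-1\right) 55 \left(-89\right) = \left(-55\right) \left(-89\right) = 4895$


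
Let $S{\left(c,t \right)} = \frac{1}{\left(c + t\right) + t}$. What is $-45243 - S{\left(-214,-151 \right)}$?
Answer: $- \frac{23345387}{516} \approx -45243.0$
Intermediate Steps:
$S{\left(c,t \right)} = \frac{1}{c + 2 t}$
$-45243 - S{\left(-214,-151 \right)} = -45243 - \frac{1}{-214 + 2 \left(-151\right)} = -45243 - \frac{1}{-214 - 302} = -45243 - \frac{1}{-516} = -45243 - - \frac{1}{516} = -45243 + \frac{1}{516} = - \frac{23345387}{516}$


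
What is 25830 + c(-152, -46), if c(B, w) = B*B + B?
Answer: 48782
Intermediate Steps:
c(B, w) = B + B² (c(B, w) = B² + B = B + B²)
25830 + c(-152, -46) = 25830 - 152*(1 - 152) = 25830 - 152*(-151) = 25830 + 22952 = 48782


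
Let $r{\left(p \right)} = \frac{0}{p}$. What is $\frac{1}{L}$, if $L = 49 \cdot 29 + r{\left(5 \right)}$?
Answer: $\frac{1}{1421} \approx 0.00070373$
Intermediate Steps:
$r{\left(p \right)} = 0$
$L = 1421$ ($L = 49 \cdot 29 + 0 = 1421 + 0 = 1421$)
$\frac{1}{L} = \frac{1}{1421}$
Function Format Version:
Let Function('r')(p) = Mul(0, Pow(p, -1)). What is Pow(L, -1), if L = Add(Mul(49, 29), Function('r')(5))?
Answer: Rational(1, 1421) ≈ 0.00070373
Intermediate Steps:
Function('r')(p) = 0
L = 1421 (L = Add(Mul(49, 29), 0) = Add(1421, 0) = 1421)
Pow(L, -1) = Pow(1421, -1) = Rational(1, 1421)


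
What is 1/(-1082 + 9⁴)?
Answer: 1/5479 ≈ 0.00018252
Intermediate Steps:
1/(-1082 + 9⁴) = 1/(-1082 + 6561) = 1/5479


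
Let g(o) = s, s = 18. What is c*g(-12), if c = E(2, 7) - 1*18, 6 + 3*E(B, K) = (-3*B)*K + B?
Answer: -600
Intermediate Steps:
E(B, K) = -2 + B/3 - B*K (E(B, K) = -2 + ((-3*B)*K + B)/3 = -2 + (-3*B*K + B)/3 = -2 + (B - 3*B*K)/3 = -2 + (B/3 - B*K) = -2 + B/3 - B*K)
g(o) = 18
c = -100/3 (c = (-2 + (⅓)*2 - 1*2*7) - 1*18 = (-2 + ⅔ - 14) - 18 = -46/3 - 18 = -100/3 ≈ -33.333)
c*g(-12) = -100/3*18 = -600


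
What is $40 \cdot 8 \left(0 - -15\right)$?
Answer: $4800$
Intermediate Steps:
$40 \cdot 8 \left(0 - -15\right) = 320 \left(0 + 15\right) = 320 \cdot 15 = 4800$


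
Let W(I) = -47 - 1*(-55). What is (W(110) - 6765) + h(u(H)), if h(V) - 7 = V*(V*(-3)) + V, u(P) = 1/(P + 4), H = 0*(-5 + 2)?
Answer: -107999/16 ≈ -6749.9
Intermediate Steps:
W(I) = 8 (W(I) = -47 + 55 = 8)
H = 0 (H = 0*(-3) = 0)
u(P) = 1/(4 + P)
h(V) = 7 + V - 3*V² (h(V) = 7 + (V*(V*(-3)) + V) = 7 + (V*(-3*V) + V) = 7 + (-3*V² + V) = 7 + (V - 3*V²) = 7 + V - 3*V²)
(W(110) - 6765) + h(u(H)) = (8 - 6765) + (7 + 1/(4 + 0) - 3/(4 + 0)²) = -6757 + (7 + 1/4 - 3*(1/4)²) = -6757 + (7 + ¼ - 3*(¼)²) = -6757 + (7 + ¼ - 3*1/16) = -6757 + (7 + ¼ - 3/16) = -6757 + 113/16 = -107999/16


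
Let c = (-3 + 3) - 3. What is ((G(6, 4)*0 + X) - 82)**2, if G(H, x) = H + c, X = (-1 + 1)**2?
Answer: 6724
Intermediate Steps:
X = 0 (X = 0**2 = 0)
c = -3 (c = 0 - 3 = -3)
G(H, x) = -3 + H (G(H, x) = H - 3 = -3 + H)
((G(6, 4)*0 + X) - 82)**2 = (((-3 + 6)*0 + 0) - 82)**2 = ((3*0 + 0) - 82)**2 = ((0 + 0) - 82)**2 = (0 - 82)**2 = (-82)**2 = 6724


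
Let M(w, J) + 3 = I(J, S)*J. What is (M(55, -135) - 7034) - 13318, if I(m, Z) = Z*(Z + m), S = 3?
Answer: 33105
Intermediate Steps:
M(w, J) = -3 + J*(9 + 3*J) (M(w, J) = -3 + (3*(3 + J))*J = -3 + (9 + 3*J)*J = -3 + J*(9 + 3*J))
(M(55, -135) - 7034) - 13318 = ((-3 + 3*(-135)*(3 - 135)) - 7034) - 13318 = ((-3 + 3*(-135)*(-132)) - 7034) - 13318 = ((-3 + 53460) - 7034) - 13318 = (53457 - 7034) - 13318 = 46423 - 13318 = 33105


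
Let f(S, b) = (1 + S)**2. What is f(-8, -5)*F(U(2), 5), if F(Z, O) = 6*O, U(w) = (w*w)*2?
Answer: 1470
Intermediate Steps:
U(w) = 2*w**2 (U(w) = w**2*2 = 2*w**2)
f(-8, -5)*F(U(2), 5) = (1 - 8)**2*(6*5) = (-7)**2*30 = 49*30 = 1470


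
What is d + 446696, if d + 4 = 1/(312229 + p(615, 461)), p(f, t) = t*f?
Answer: 266114078849/595744 ≈ 4.4669e+5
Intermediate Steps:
p(f, t) = f*t
d = -2382975/595744 (d = -4 + 1/(312229 + 615*461) = -4 + 1/(312229 + 283515) = -4 + 1/595744 = -2382975/595744 ≈ -4.0000)
d + 446696 = -2382975/595744 + 446696 = 266114078849/595744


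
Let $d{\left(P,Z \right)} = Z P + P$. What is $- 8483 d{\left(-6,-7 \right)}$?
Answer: $-305388$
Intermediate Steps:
$d{\left(P,Z \right)} = P + P Z$ ($d{\left(P,Z \right)} = P Z + P = P + P Z$)
$- 8483 d{\left(-6,-7 \right)} = - 8483 \left(- 6 \left(1 - 7\right)\right) = - 8483 \left(\left(-6\right) \left(-6\right)\right) = \left(-8483\right) 36 = -305388$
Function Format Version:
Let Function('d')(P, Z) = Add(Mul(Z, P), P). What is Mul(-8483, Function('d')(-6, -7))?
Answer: -305388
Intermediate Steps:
Function('d')(P, Z) = Add(P, Mul(P, Z)) (Function('d')(P, Z) = Add(Mul(P, Z), P) = Add(P, Mul(P, Z)))
Mul(-8483, Function('d')(-6, -7)) = Mul(-8483, Mul(-6, Add(1, -7))) = Mul(-8483, Mul(-6, -6)) = Mul(-8483, 36) = -305388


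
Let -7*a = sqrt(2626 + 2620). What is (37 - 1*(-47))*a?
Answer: -12*sqrt(5246) ≈ -869.15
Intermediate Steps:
a = -sqrt(5246)/7 (a = -sqrt(2626 + 2620)/7 = -sqrt(5246)/7 ≈ -10.347)
(37 - 1*(-47))*a = (37 - 1*(-47))*(-sqrt(5246)/7) = (37 + 47)*(-sqrt(5246)/7) = 84*(-sqrt(5246)/7) = -12*sqrt(5246)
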